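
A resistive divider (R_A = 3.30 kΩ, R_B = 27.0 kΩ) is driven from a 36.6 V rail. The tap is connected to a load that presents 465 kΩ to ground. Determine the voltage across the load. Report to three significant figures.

The load sits in parallel with R_B: R_B‖R_L = (27.0 × 465) / (27.0 + 465) = 25.52 kΩ.
V_out = 36.6 × 25.52 / (3.30 + 25.52) = 36.6 × 25.52/28.82 = 32.4 V.

V_out ≈ 32.4 V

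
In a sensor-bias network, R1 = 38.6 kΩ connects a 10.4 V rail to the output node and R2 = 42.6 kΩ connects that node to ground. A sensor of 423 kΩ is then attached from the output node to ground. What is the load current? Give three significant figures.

R2‖R_L = 38.70 kΩ; V_out = 10.4 × 38.70/77.30 = 5.207 V.
I_L = V_out / R_L = 5.207 / 423 kΩ = 0.0123 mA.

I_L ≈ 0.0123 mA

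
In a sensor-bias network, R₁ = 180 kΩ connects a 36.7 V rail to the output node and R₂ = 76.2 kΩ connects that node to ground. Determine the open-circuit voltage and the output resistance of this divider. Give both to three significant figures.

V_th is the open-circuit tap voltage: 36.7 × 76.2/(180 + 76.2) = 10.9 V.
With the supply zeroed, R₁ and R₂ appear in parallel from the tap: R_th = R₁‖R₂ = (180 × 76.2)/256.2 = 53.5 kΩ.

V_th = 10.9 V, R_th = 53.5 kΩ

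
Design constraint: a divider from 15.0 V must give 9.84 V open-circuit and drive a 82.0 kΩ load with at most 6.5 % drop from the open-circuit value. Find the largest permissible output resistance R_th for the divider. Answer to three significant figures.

Loading drop = R_th/(R_th + R_L) ≤ 0.0650, so R_th ≤ R_L · ε/(1−ε) = 82.0 kΩ × 0.0650/0.9350 = 5.70 kΩ.
(Any R1, R2 with R2/(R1+R2) = 0.656 and R1‖R2 ≤ 5.70 kΩ will meet the spec.)

R_th ≤ 5.70 kΩ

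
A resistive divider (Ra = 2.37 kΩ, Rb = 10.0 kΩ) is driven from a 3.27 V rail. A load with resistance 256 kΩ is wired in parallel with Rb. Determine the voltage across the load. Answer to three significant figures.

The load sits in parallel with Rb: Rb‖R_L = (10.0 × 256) / (10.0 + 256) = 9.624 kΩ.
V_out = 3.27 × 9.624 / (2.37 + 9.624) = 3.27 × 9.624/11.99 = 2.62 V.

V_out ≈ 2.62 V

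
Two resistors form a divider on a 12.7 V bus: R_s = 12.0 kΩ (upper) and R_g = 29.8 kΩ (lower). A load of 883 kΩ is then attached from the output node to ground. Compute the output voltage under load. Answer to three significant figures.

V_out ≈ 8.97 V

The load sits in parallel with R_g: R_g‖R_L = (29.8 × 883) / (29.8 + 883) = 28.83 kΩ.
V_out = 12.7 × 28.83 / (12.0 + 28.83) = 12.7 × 28.83/40.83 = 8.97 V.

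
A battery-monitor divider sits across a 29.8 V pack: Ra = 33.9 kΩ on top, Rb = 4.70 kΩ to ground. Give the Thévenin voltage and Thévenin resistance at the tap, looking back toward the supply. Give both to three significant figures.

V_th is the open-circuit tap voltage: 29.8 × 4.70/(33.9 + 4.70) = 3.63 V.
With the supply zeroed, Ra and Rb appear in parallel from the tap: R_th = Ra‖Rb = (33.9 × 4.70)/38.60 = 4.13 kΩ.

V_th = 3.63 V, R_th = 4.13 kΩ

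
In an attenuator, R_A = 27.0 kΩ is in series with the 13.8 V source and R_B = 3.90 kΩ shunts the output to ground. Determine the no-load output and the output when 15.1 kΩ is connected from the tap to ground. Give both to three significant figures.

Unloaded: 1.74 V; loaded: 1.42 V

Open-circuit: V = 13.8 × 3.90/(27.0 + 3.90) = 1.74 V.
With the load, R_B becomes R_B‖R_L = 3.099 kΩ, so V = 13.8 × 3.099/30.10 = 1.42 V.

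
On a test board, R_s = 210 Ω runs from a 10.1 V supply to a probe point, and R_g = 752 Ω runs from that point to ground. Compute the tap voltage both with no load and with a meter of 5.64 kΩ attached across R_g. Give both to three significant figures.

Unloaded: 7.90 V; loaded: 7.67 V

Open-circuit: V = 10.1 × 752/(210 + 752) = 7.90 V.
With the load, R_g becomes R_g‖R_L = 663.5 Ω, so V = 10.1 × 663.5/873.5 = 7.67 V.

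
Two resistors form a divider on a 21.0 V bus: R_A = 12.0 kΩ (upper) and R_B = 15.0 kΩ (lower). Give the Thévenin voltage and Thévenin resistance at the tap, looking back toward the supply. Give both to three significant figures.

V_th = 11.7 V, R_th = 6.67 kΩ

V_th is the open-circuit tap voltage: 21.0 × 15.0/(12.0 + 15.0) = 11.7 V.
With the supply zeroed, R_A and R_B appear in parallel from the tap: R_th = R_A‖R_B = (12.0 × 15.0)/27.00 = 6.67 kΩ.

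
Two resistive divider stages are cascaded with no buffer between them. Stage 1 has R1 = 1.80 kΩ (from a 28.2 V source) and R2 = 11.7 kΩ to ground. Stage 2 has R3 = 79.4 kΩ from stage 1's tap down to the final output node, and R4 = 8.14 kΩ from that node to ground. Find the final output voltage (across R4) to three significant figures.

V_out ≈ 2.23 V

Stage 2 presents R3+R4 = 87.54 kΩ as a load on stage 1's tap.
Stage 1's lower leg becomes R2‖(R3+R4) = 10.32 kΩ, so V_mid = 28.2 × 10.32/12.12 = 24.01 V.
Stage 2 is itself unloaded: V_out = V_mid × R4/(R3+R4) = 24.01 × 8.14/87.54 = 2.23 V.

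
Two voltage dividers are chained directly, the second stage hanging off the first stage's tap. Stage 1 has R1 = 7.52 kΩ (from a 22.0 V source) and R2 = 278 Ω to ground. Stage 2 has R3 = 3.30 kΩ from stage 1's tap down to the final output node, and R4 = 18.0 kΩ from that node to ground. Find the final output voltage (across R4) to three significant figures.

V_out ≈ 0.655 V

Stage 2 presents R3+R4 = 21300 Ω as a load on stage 1's tap.
Stage 1's lower leg becomes R2‖(R3+R4) = 274.4 Ω, so V_mid = 22.0 × 274.4/7794 = 0.7746 V.
Stage 2 is itself unloaded: V_out = V_mid × R4/(R3+R4) = 0.7746 × 18000/21300 = 0.655 V.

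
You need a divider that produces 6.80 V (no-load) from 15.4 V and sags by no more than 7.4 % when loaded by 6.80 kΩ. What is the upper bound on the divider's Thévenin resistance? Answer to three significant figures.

Loading drop = R_th/(R_th + R_L) ≤ 0.0740, so R_th ≤ R_L · ε/(1−ε) = 6.80 kΩ × 0.0740/0.9260 = 543 Ω.

R_th ≤ 543 Ω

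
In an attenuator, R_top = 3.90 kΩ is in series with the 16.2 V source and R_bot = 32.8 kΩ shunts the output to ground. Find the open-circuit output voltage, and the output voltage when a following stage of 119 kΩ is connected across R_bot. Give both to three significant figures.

Unloaded: 14.5 V; loaded: 14.1 V

Open-circuit: V = 16.2 × 32.8/(3.90 + 32.8) = 14.5 V.
With the load, R_bot becomes R_bot‖R_L = 25.71 kΩ, so V = 16.2 × 25.71/29.61 = 14.1 V.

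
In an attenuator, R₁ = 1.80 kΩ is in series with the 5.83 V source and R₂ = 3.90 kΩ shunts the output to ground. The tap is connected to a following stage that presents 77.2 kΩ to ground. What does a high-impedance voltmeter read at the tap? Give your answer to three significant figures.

V_out ≈ 3.93 V

The load sits in parallel with R₂: R₂‖R_L = (3.90 × 77.2) / (3.90 + 77.2) = 3.712 kΩ.
V_out = 5.83 × 3.712 / (1.80 + 3.712) = 5.83 × 3.712/5.512 = 3.93 V.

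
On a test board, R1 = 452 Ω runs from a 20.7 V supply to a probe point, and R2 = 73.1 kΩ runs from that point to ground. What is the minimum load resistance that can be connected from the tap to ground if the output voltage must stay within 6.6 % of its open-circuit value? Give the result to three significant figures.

R_L(min) ≈ 6.36 kΩ

Output resistance R_th = R1‖R2 = (452 × 73100)/73550 = 449.2 Ω.
The fractional drop is R_th/(R_th + R_L); requiring this ≤ 0.0660 gives R_L ≥ R_th(1/0.0660 − 1) = 449.2 × 14.15 = 6.36 kΩ.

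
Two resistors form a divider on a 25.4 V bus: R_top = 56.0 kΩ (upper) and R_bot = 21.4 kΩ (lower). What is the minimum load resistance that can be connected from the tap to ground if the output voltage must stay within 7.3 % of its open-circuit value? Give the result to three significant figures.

Output resistance R_th = R_top‖R_bot = (56.0 × 21.4)/77.40 = 15.48 kΩ.
The fractional drop is R_th/(R_th + R_L); requiring this ≤ 0.0730 gives R_L ≥ R_th(1/0.0730 − 1) = 15.48 × 12.70 = 197 kΩ.

R_L(min) ≈ 197 kΩ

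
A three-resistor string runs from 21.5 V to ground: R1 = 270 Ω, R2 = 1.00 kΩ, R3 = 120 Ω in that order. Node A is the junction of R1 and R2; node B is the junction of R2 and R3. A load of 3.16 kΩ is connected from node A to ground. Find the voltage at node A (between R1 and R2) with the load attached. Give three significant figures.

Below node A the series string R2+R3 = 1120 Ω sits in parallel with the 3160 Ω load: 826.9 Ω.
V_A = 21.5 × 826.9/(270 + 826.9) = 16.2 V.

V ≈ 16.2 V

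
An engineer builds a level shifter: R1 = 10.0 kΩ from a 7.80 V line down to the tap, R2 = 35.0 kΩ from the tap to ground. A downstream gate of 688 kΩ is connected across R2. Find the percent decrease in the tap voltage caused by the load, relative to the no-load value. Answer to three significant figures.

The divider's output (Thévenin) resistance is R1‖R2 = 7.778 kΩ.
Fractional drop under load = R_th/(R_th + R_L) = 7.778 / (7.778 + 688) = 0.01118.
So the output falls by 1.12 %.

1.12 %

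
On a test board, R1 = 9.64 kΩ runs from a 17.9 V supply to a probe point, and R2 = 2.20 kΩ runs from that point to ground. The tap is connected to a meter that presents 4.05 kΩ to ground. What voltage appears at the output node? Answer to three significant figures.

The load sits in parallel with R2: R2‖R_L = (2.20 × 4.05) / (2.20 + 4.05) = 1.426 kΩ.
V_out = 17.9 × 1.426 / (9.64 + 1.426) = 17.9 × 1.426/11.07 = 2.31 V.

V_out ≈ 2.31 V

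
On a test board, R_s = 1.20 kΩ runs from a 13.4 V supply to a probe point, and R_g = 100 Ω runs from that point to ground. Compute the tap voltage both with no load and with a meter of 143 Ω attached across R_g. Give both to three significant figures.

Open-circuit: V = 13.4 × 100/(1200 + 100) = 1.03 V.
With the load, R_g becomes R_g‖R_L = 58.85 Ω, so V = 13.4 × 58.85/1259 = 0.626 V.

Unloaded: 1.03 V; loaded: 0.626 V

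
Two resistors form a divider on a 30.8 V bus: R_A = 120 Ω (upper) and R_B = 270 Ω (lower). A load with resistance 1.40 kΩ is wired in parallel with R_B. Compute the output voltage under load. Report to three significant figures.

The load sits in parallel with R_B: R_B‖R_L = (270 × 1400) / (270 + 1400) = 226.3 Ω.
V_out = 30.8 × 226.3 / (120 + 226.3) = 30.8 × 226.3/346.3 = 20.1 V.

V_out ≈ 20.1 V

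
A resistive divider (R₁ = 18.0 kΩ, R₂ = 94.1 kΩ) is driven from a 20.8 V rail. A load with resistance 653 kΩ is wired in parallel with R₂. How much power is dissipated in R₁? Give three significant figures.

P ≈ 0.775 mW

Total resistance from the source is R₁ + (R₂‖R_L) = 100.2 kΩ, so I = 20.8/100.2 kΩ = 0.2075 mA.
P = I²·R₁ = (0.2075 mA)² × 18.0 kΩ = 0.775 mW.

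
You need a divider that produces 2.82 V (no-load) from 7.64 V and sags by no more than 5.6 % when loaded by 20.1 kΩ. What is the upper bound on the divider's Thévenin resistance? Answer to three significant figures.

R_th ≤ 1.19 kΩ

Loading drop = R_th/(R_th + R_L) ≤ 0.0560, so R_th ≤ R_L · ε/(1−ε) = 20.1 kΩ × 0.0560/0.9440 = 1.19 kΩ.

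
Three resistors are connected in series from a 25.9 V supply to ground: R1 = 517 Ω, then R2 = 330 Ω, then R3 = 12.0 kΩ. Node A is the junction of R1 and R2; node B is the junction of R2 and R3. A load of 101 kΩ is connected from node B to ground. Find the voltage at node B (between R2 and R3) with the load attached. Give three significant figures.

V ≈ 24.0 V

At node B, R3 is in parallel with the load: R3‖R_L = 10730 Ω.
Below node A the resistance is R2 + (R3‖R_L) = 11060 Ω, so V_A = 25.9 × 11060/11570 = 24.74 V.
Then V_B = V_A × (R3‖R_L)/(R2 + R3‖R_L) = 24.74 × 10730/11060 = 24.0 V.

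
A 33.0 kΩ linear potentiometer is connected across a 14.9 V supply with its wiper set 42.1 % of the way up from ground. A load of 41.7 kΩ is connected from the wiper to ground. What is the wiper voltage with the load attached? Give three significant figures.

V ≈ 5.26 V

The wiper splits the pot into (1−α)R = 19.11 kΩ above and αR = 13.89 kΩ below.
Lower section ‖ load = 10.42 kΩ.
V_wiper = 14.9 × 10.42/(19.11 + 10.42) = 5.26 V.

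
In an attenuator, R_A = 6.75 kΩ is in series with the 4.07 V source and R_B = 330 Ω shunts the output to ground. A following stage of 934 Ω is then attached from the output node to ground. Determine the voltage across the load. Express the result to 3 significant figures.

V_out ≈ 0.142 V

The load sits in parallel with R_B: R_B‖R_L = (330 × 934) / (330 + 934) = 243.8 Ω.
V_out = 4.07 × 243.8 / (6750 + 243.8) = 4.07 × 243.8/6994 = 0.142 V.
(Unloaded it would have been 0.190 V.)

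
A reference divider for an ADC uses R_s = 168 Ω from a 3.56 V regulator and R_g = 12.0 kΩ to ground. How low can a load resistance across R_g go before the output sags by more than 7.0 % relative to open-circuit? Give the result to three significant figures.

R_L(min) ≈ 2.20 kΩ

Output resistance R_th = R_s‖R_g = (168 × 12000)/12170 = 165.7 Ω.
The fractional drop is R_th/(R_th + R_L); requiring this ≤ 0.0700 gives R_L ≥ R_th(1/0.0700 − 1) = 165.7 × 13.29 = 2.20 kΩ.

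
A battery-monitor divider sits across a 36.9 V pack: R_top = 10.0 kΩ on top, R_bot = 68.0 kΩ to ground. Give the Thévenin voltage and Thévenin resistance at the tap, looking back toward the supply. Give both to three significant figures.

V_th is the open-circuit tap voltage: 36.9 × 68.0/(10.0 + 68.0) = 32.2 V.
With the supply zeroed, R_top and R_bot appear in parallel from the tap: R_th = R_top‖R_bot = (10.0 × 68.0)/78.00 = 8.72 kΩ.

V_th = 32.2 V, R_th = 8.72 kΩ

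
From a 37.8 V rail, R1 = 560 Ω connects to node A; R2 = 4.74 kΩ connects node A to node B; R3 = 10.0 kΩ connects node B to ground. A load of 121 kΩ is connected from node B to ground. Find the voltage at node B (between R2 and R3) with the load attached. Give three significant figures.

At node B, R3 is in parallel with the load: R3‖R_L = 9237 Ω.
Below node A the resistance is R2 + (R3‖R_L) = 13980 Ω, so V_A = 37.8 × 13980/14540 = 36.34 V.
Then V_B = V_A × (R3‖R_L)/(R2 + R3‖R_L) = 36.34 × 9237/13980 = 24.0 V.

V ≈ 24.0 V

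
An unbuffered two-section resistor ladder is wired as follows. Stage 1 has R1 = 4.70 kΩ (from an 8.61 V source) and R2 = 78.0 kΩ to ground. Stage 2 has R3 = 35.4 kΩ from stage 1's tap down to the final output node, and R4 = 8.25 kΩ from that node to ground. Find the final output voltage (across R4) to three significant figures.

Stage 2 presents R3+R4 = 43.65 kΩ as a load on stage 1's tap.
Stage 1's lower leg becomes R2‖(R3+R4) = 27.99 kΩ, so V_mid = 8.61 × 27.99/32.69 = 7.372 V.
Stage 2 is itself unloaded: V_out = V_mid × R4/(R3+R4) = 7.372 × 8.25/43.65 = 1.39 V.

V_out ≈ 1.39 V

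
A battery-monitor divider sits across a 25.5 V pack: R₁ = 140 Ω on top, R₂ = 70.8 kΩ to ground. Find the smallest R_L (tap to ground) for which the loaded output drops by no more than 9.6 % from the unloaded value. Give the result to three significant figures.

R_L(min) ≈ 1.32 kΩ

Output resistance R_th = R₁‖R₂ = (140 × 70800)/70940 = 139.7 Ω.
The fractional drop is R_th/(R_th + R_L); requiring this ≤ 0.0960 gives R_L ≥ R_th(1/0.0960 − 1) = 139.7 × 9.417 = 1.32 kΩ.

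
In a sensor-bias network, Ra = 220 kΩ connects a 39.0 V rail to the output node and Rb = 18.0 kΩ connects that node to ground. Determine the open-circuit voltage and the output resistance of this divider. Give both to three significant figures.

V_th is the open-circuit tap voltage: 39.0 × 18.0/(220 + 18.0) = 2.95 V.
With the supply zeroed, Ra and Rb appear in parallel from the tap: R_th = Ra‖Rb = (220 × 18.0)/238.0 = 16.6 kΩ.

V_th = 2.95 V, R_th = 16.6 kΩ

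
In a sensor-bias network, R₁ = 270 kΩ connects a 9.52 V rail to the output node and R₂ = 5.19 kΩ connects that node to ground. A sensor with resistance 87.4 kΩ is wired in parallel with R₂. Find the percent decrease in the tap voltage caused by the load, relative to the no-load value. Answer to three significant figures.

The divider's output (Thévenin) resistance is R₁‖R₂ = 5.092 kΩ.
Fractional drop under load = R_th/(R_th + R_L) = 5.092 / (5.092 + 87.4) = 0.05505.
So the output falls by 5.51 %.

5.51 %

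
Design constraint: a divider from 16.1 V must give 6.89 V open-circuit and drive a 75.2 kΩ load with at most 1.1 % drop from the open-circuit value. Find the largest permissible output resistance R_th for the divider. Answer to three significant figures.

Loading drop = R_th/(R_th + R_L) ≤ 0.0110, so R_th ≤ R_L · ε/(1−ε) = 75.2 kΩ × 0.0110/0.9890 = 836 Ω.

R_th ≤ 836 Ω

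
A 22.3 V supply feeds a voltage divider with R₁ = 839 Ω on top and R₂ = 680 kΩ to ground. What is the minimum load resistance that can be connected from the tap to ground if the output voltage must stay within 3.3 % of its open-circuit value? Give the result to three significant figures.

Output resistance R_th = R₁‖R₂ = (839 × 680000)/680800 = 838.0 Ω.
The fractional drop is R_th/(R_th + R_L); requiring this ≤ 0.0330 gives R_L ≥ R_th(1/0.0330 − 1) = 838.0 × 29.30 = 24.6 kΩ.

R_L(min) ≈ 24.6 kΩ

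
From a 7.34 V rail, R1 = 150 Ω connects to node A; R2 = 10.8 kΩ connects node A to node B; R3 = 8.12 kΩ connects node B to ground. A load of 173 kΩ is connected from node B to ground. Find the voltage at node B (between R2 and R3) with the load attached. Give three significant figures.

V ≈ 3.04 V

At node B, R3 is in parallel with the load: R3‖R_L = 7756 Ω.
Below node A the resistance is R2 + (R3‖R_L) = 18560 Ω, so V_A = 7.34 × 18560/18710 = 7.281 V.
Then V_B = V_A × (R3‖R_L)/(R2 + R3‖R_L) = 7.281 × 7756/18560 = 3.04 V.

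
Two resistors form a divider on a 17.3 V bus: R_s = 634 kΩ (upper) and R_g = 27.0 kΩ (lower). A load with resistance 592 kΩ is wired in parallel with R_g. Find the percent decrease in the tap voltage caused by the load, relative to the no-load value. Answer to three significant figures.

4.19 %

The divider's output (Thévenin) resistance is R_s‖R_g = 25.90 kΩ.
Fractional drop under load = R_th/(R_th + R_L) = 25.90 / (25.90 + 592) = 0.04191.
So the output falls by 4.19 %.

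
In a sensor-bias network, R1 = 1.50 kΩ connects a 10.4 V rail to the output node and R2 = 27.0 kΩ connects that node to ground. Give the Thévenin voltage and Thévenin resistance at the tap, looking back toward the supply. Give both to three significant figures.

V_th is the open-circuit tap voltage: 10.4 × 27.0/(1.50 + 27.0) = 9.85 V.
With the supply zeroed, R1 and R2 appear in parallel from the tap: R_th = R1‖R2 = (1.50 × 27.0)/28.50 = 1.42 kΩ.

V_th = 9.85 V, R_th = 1.42 kΩ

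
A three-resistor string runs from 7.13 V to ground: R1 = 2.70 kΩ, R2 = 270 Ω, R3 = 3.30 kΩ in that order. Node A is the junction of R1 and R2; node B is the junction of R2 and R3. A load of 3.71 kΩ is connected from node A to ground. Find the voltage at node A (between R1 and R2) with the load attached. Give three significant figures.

Below node A the series string R2+R3 = 3570 Ω sits in parallel with the 3710 Ω load: 1819 Ω.
V_A = 7.13 × 1819/(2700 + 1819) = 2.87 V.

V ≈ 2.87 V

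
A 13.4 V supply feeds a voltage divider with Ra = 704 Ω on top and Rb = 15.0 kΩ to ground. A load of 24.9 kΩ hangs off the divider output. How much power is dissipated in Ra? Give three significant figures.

Total resistance from the source is Ra + (Rb‖R_L) = 10060 Ω, so I = 13.4/10060 Ω = 1.331 mA.
P = I²·Ra = (1.331 mA)² × 704 Ω = 1.25 mW.

P ≈ 1.25 mW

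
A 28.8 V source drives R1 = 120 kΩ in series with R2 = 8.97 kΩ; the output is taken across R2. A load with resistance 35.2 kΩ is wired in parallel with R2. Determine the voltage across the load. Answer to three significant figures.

V_out ≈ 1.62 V

The load sits in parallel with R2: R2‖R_L = (8.97 × 35.2) / (8.97 + 35.2) = 7.148 kΩ.
V_out = 28.8 × 7.148 / (120 + 7.148) = 28.8 × 7.148/127.1 = 1.62 V.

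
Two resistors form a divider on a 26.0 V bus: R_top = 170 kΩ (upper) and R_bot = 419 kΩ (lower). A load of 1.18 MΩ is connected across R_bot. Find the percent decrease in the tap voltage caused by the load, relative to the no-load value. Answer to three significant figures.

Unloaded V = 26.0 × 419/589.0 = 18.496 V.
Loaded: R_bot‖R_L = 309.2 kΩ, giving V = 26.0 × 309.2/479.2 = 16.776 V.
Drop = (18.496 − 16.776) / 18.496 = 9.30 %.

9.30 %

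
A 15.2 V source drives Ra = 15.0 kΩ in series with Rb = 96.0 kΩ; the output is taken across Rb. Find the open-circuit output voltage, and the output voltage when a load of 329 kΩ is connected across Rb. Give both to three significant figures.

Unloaded: 13.1 V; loaded: 12.6 V

Open-circuit: V = 15.2 × 96.0/(15.0 + 96.0) = 13.1 V.
With the load, Rb becomes Rb‖R_L = 74.32 kΩ, so V = 15.2 × 74.32/89.32 = 12.6 V.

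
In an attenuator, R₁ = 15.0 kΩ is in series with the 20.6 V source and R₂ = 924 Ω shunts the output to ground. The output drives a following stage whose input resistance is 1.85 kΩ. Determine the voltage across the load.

The load sits in parallel with R₂: R₂‖R_L = (924 × 1850) / (924 + 1850) = 616.2 Ω.
V_out = 20.6 × 616.2 / (15000 + 616.2) = 20.6 × 616.2/15620 = 0.813 V.
(Unloaded it would have been 1.20 V.)

V_out ≈ 0.813 V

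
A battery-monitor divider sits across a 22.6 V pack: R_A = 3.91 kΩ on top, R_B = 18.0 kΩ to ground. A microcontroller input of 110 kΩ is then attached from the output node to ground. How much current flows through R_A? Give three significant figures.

R_B‖R_L = 15.47 kΩ, so the source sees R_A + R_B‖R_L = 19.38 kΩ.
I = 22.6 V / 19.38 kΩ = 1.17 mA.

I ≈ 1.17 mA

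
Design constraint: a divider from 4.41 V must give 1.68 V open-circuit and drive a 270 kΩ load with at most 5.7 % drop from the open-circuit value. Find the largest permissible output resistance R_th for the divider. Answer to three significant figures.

R_th ≤ 16.3 kΩ

Loading drop = R_th/(R_th + R_L) ≤ 0.0570, so R_th ≤ R_L · ε/(1−ε) = 270 kΩ × 0.0570/0.9430 = 16.3 kΩ.
(Any R1, R2 with R2/(R1+R2) = 0.381 and R1‖R2 ≤ 16.3 kΩ will meet the spec.)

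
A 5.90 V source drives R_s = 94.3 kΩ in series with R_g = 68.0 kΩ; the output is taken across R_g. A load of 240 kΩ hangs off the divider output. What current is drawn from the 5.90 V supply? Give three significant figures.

R_g‖R_L = 52.99 kΩ, so the source sees R_s + R_g‖R_L = 147.3 kΩ.
I = 5.90 V / 147.3 kΩ = 0.0401 mA.

I ≈ 0.0401 mA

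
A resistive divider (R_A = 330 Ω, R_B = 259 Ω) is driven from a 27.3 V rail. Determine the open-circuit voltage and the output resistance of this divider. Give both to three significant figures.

V_th = 12.0 V, R_th = 145 Ω

V_th is the open-circuit tap voltage: 27.3 × 259/(330 + 259) = 12.0 V.
With the supply zeroed, R_A and R_B appear in parallel from the tap: R_th = R_A‖R_B = (330 × 259)/589.0 = 145 Ω.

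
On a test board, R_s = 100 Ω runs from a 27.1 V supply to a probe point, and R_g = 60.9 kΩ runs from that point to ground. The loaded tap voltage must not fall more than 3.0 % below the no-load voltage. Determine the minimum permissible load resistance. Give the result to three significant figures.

R_L(min) ≈ 3.23 kΩ

Output resistance R_th = R_s‖R_g = (100 × 60900)/61000 = 99.84 Ω.
The fractional drop is R_th/(R_th + R_L); requiring this ≤ 0.0300 gives R_L ≥ R_th(1/0.0300 − 1) = 99.84 × 32.33 = 3.23 kΩ.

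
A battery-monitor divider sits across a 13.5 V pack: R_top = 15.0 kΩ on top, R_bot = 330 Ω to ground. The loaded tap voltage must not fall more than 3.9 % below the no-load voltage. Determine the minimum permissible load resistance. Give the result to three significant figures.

R_L(min) ≈ 7.96 kΩ

Output resistance R_th = R_top‖R_bot = (15000 × 330)/15330 = 322.9 Ω.
The fractional drop is R_th/(R_th + R_L); requiring this ≤ 0.0390 gives R_L ≥ R_th(1/0.0390 − 1) = 322.9 × 24.64 = 7.96 kΩ.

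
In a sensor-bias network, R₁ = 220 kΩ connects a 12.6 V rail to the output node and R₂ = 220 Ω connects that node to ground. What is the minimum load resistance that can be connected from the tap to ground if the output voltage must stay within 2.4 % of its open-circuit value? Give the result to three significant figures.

R_L(min) ≈ 8.94 kΩ

Output resistance R_th = R₁‖R₂ = (220000 × 220)/220200 = 219.8 Ω.
The fractional drop is R_th/(R_th + R_L); requiring this ≤ 0.0240 gives R_L ≥ R_th(1/0.0240 − 1) = 219.8 × 40.67 = 8.94 kΩ.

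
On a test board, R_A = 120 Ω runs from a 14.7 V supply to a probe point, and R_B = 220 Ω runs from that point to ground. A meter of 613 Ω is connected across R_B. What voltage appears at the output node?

The load sits in parallel with R_B: R_B‖R_L = (220 × 613) / (220 + 613) = 161.9 Ω.
V_out = 14.7 × 161.9 / (120 + 161.9) = 14.7 × 161.9/281.9 = 8.44 V.

V_out ≈ 8.44 V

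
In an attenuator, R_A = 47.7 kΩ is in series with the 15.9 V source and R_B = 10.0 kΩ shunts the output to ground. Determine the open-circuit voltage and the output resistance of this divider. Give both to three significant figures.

V_th = 2.76 V, R_th = 8.27 kΩ

V_th is the open-circuit tap voltage: 15.9 × 10.0/(47.7 + 10.0) = 2.76 V.
With the supply zeroed, R_A and R_B appear in parallel from the tap: R_th = R_A‖R_B = (47.7 × 10.0)/57.70 = 8.27 kΩ.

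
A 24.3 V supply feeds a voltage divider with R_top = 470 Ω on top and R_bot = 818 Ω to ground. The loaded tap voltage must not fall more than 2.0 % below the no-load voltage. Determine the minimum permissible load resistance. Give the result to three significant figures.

Output resistance R_th = R_top‖R_bot = (470 × 818)/1288 = 298.5 Ω.
The fractional drop is R_th/(R_th + R_L); requiring this ≤ 0.0200 gives R_L ≥ R_th(1/0.0200 − 1) = 298.5 × 49.00 = 14.6 kΩ.

R_L(min) ≈ 14.6 kΩ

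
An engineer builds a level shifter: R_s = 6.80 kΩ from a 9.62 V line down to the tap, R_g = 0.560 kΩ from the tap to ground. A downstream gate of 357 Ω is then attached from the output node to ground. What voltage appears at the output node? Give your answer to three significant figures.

V_out ≈ 0.299 V

The load sits in parallel with R_g: R_g‖R_L = (560 × 357) / (560 + 357) = 218.0 Ω.
V_out = 9.62 × 218.0 / (6800 + 218.0) = 9.62 × 218.0/7018 = 0.299 V.
(Unloaded it would have been 0.732 V.)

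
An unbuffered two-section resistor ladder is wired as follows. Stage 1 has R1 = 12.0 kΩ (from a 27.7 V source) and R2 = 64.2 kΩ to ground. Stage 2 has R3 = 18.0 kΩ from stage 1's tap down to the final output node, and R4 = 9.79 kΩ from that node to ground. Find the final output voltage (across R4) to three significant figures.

V_out ≈ 6.03 V

Stage 2 presents R3+R4 = 27.79 kΩ as a load on stage 1's tap.
Stage 1's lower leg becomes R2‖(R3+R4) = 19.39 kΩ, so V_mid = 27.7 × 19.39/31.39 = 17.11 V.
Stage 2 is itself unloaded: V_out = V_mid × R4/(R3+R4) = 17.11 × 9.79/27.79 = 6.03 V.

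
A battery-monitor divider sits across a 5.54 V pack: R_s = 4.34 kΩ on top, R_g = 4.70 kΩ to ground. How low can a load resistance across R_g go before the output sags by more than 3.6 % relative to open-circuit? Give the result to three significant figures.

Output resistance R_th = R_s‖R_g = (4.34 × 4.70)/9.040 = 2.256 kΩ.
The fractional drop is R_th/(R_th + R_L); requiring this ≤ 0.0360 gives R_L ≥ R_th(1/0.0360 − 1) = 2.256 × 26.78 = 60.4 kΩ.

R_L(min) ≈ 60.4 kΩ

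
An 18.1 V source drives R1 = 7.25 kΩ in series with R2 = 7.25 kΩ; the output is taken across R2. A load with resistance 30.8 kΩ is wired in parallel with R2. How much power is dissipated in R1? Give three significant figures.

Total resistance from the source is R1 + (R2‖R_L) = 13.12 kΩ, so I = 18.1/13.12 kΩ = 1.380 mA.
P = I²·R1 = (1.380 mA)² × 7.25 kΩ = 13.8 mW.

P ≈ 13.8 mW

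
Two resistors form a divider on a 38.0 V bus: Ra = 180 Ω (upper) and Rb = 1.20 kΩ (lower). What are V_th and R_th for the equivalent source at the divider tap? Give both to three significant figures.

V_th is the open-circuit tap voltage: 38.0 × 1200/(180 + 1200) = 33.0 V.
With the supply zeroed, Ra and Rb appear in parallel from the tap: R_th = Ra‖Rb = (180 × 1200)/1380 = 157 Ω.

V_th = 33.0 V, R_th = 157 Ω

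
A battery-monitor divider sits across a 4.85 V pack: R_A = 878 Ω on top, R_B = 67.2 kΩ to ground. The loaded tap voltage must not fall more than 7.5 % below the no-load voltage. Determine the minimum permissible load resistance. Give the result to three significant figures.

R_L(min) ≈ 10.7 kΩ

Output resistance R_th = R_A‖R_B = (878 × 67200)/68080 = 866.7 Ω.
The fractional drop is R_th/(R_th + R_L); requiring this ≤ 0.0750 gives R_L ≥ R_th(1/0.0750 − 1) = 866.7 × 12.33 = 10.7 kΩ.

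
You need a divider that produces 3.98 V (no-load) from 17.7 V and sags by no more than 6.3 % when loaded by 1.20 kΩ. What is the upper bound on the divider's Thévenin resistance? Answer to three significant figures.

R_th ≤ 80.7 Ω

Loading drop = R_th/(R_th + R_L) ≤ 0.0630, so R_th ≤ R_L · ε/(1−ε) = 1.20 kΩ × 0.0630/0.9370 = 80.7 Ω.
(Any R1, R2 with R2/(R1+R2) = 0.225 and R1‖R2 ≤ 80.7 Ω will meet the spec.)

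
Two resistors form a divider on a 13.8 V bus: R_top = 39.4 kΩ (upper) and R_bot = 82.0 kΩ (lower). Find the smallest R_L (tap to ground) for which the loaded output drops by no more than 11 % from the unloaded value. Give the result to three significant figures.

Output resistance R_th = R_top‖R_bot = (39.4 × 82.0)/121.4 = 26.61 kΩ.
The fractional drop is R_th/(R_th + R_L); requiring this ≤ 0.110 gives R_L ≥ R_th(1/0.110 − 1) = 26.61 × 8.091 = 215 kΩ.

R_L(min) ≈ 215 kΩ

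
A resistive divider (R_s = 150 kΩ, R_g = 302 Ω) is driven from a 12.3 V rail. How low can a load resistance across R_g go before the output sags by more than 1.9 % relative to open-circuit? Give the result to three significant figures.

Output resistance R_th = R_s‖R_g = (150000 × 302)/150300 = 301.4 Ω.
The fractional drop is R_th/(R_th + R_L); requiring this ≤ 0.0190 gives R_L ≥ R_th(1/0.0190 − 1) = 301.4 × 51.63 = 15.6 kΩ.

R_L(min) ≈ 15.6 kΩ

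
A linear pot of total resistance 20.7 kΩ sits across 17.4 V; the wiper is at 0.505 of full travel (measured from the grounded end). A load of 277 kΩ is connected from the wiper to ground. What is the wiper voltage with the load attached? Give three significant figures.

V ≈ 8.63 V

The wiper splits the pot into (1−α)R = 10.25 kΩ above and αR = 10.45 kΩ below.
Lower section ‖ load = 10.07 kΩ.
V_wiper = 17.4 × 10.07/(10.25 + 10.07) = 8.63 V.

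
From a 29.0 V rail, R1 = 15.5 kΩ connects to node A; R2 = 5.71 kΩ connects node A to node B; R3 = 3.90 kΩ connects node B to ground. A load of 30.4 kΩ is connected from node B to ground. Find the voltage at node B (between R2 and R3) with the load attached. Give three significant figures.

V ≈ 4.06 V

At node B, R3 is in parallel with the load: R3‖R_L = 3.457 kΩ.
Below node A the resistance is R2 + (R3‖R_L) = 9.167 kΩ, so V_A = 29.0 × 9.167/24.67 = 10.78 V.
Then V_B = V_A × (R3‖R_L)/(R2 + R3‖R_L) = 10.78 × 3.457/9.167 = 4.06 V.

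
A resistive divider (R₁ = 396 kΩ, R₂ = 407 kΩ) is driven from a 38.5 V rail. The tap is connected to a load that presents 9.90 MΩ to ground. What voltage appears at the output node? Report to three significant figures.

The load sits in parallel with R₂: R₂‖R_L = (407 × 9900) / (407 + 9900) = 390.9 kΩ.
V_out = 38.5 × 390.9 / (396 + 390.9) = 38.5 × 390.9/786.9 = 19.1 V.

V_out ≈ 19.1 V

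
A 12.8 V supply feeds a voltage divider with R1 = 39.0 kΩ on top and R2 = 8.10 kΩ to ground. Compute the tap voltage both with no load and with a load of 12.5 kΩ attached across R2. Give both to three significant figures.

Open-circuit: V = 12.8 × 8.10/(39.0 + 8.10) = 2.20 V.
With the load, R2 becomes R2‖R_L = 4.915 kΩ, so V = 12.8 × 4.915/43.92 = 1.43 V.

Unloaded: 2.20 V; loaded: 1.43 V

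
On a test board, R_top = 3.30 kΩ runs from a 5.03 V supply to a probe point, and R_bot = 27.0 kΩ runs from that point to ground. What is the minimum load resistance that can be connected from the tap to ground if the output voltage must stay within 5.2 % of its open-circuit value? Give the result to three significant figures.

R_L(min) ≈ 53.6 kΩ

Output resistance R_th = R_top‖R_bot = (3.30 × 27.0)/30.30 = 2.941 kΩ.
The fractional drop is R_th/(R_th + R_L); requiring this ≤ 0.0520 gives R_L ≥ R_th(1/0.0520 − 1) = 2.941 × 18.23 = 53.6 kΩ.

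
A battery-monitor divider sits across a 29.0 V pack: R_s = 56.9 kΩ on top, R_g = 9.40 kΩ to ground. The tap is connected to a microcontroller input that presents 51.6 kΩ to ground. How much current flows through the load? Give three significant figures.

I_L ≈ 0.0689 mA

R_g‖R_L = 7.951 kΩ; V_out = 29.0 × 7.951/64.85 = 3.556 V.
I_L = V_out / R_L = 3.556 / 51.6 kΩ = 0.0689 mA.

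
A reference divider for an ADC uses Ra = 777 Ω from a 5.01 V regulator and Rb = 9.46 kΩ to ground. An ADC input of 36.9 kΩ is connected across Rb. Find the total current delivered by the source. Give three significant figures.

Rb‖R_L = 7530 Ω, so the source sees Ra + Rb‖R_L = 8307 Ω.
I = 5.01 V / 8307 Ω = 0.603 mA.

I ≈ 0.603 mA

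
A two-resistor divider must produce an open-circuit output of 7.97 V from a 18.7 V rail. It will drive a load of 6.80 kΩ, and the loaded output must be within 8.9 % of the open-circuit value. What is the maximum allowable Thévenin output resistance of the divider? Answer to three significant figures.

R_th ≤ 664 Ω

Loading drop = R_th/(R_th + R_L) ≤ 0.0890, so R_th ≤ R_L · ε/(1−ε) = 6.80 kΩ × 0.0890/0.9110 = 664 Ω.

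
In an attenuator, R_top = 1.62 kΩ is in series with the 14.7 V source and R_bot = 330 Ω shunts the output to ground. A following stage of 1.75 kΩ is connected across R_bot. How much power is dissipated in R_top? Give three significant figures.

P ≈ 97.2 mW

Total resistance from the source is R_top + (R_bot‖R_L) = 1898 Ω, so I = 14.7/1898 Ω = 7.746 mA.
P = I²·R_top = (7.746 mA)² × 1.62 kΩ = 97.2 mW.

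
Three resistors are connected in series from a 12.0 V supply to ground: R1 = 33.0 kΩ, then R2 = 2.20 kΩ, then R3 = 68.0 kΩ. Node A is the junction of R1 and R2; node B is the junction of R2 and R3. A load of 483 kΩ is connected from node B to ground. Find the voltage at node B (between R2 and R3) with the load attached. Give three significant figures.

At node B, R3 is in parallel with the load: R3‖R_L = 59.61 kΩ.
Below node A the resistance is R2 + (R3‖R_L) = 61.81 kΩ, so V_A = 12.0 × 61.81/94.81 = 7.823 V.
Then V_B = V_A × (R3‖R_L)/(R2 + R3‖R_L) = 7.823 × 59.61/61.81 = 7.54 V.

V ≈ 7.54 V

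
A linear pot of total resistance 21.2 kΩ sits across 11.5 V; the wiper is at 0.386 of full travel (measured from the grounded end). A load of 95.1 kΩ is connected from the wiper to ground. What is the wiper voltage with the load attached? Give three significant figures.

V ≈ 4.22 V

The wiper splits the pot into (1−α)R = 13.02 kΩ above and αR = 8.183 kΩ below.
Lower section ‖ load = 7.535 kΩ.
V_wiper = 11.5 × 7.535/(13.02 + 7.535) = 4.22 V.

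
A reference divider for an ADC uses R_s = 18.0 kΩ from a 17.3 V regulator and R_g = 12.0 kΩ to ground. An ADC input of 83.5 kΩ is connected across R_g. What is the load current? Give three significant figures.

I_L ≈ 0.0763 mA

R_g‖R_L = 10.49 kΩ; V_out = 17.3 × 10.49/28.49 = 6.371 V.
I_L = V_out / R_L = 6.371 / 83.5 kΩ = 0.0763 mA.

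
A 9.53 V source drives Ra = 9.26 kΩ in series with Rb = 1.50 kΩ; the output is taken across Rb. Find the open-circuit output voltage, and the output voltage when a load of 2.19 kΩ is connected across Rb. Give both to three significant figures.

Open-circuit: V = 9.53 × 1.50/(9.26 + 1.50) = 1.33 V.
With the load, Rb becomes Rb‖R_L = 0.8902 kΩ, so V = 9.53 × 0.8902/10.15 = 0.836 V.

Unloaded: 1.33 V; loaded: 0.836 V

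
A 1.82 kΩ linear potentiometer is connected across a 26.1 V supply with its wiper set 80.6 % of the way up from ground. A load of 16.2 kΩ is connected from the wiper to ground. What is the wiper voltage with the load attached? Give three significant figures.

The wiper splits the pot into (1−α)R = 353.1 Ω above and αR = 1467 Ω below.
Lower section ‖ load = 1345 Ω.
V_wiper = 26.1 × 1345/(353.1 + 1345) = 20.7 V.

V ≈ 20.7 V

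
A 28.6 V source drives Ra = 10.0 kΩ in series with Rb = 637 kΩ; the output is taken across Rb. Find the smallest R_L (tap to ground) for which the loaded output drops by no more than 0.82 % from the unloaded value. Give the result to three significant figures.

R_L(min) ≈ 1.19 MΩ

Output resistance R_th = Ra‖Rb = (10.0 × 637)/647.0 = 9.845 kΩ.
The fractional drop is R_th/(R_th + R_L); requiring this ≤ 0.00820 gives R_L ≥ R_th(1/0.00820 − 1) = 9.845 × 121.0 = 1.19 MΩ.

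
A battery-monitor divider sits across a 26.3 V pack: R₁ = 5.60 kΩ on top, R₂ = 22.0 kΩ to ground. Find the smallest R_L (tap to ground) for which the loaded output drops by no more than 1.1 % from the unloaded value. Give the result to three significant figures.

Output resistance R_th = R₁‖R₂ = (5.60 × 22.0)/27.60 = 4.464 kΩ.
The fractional drop is R_th/(R_th + R_L); requiring this ≤ 0.0110 gives R_L ≥ R_th(1/0.0110 − 1) = 4.464 × 89.91 = 401 kΩ.

R_L(min) ≈ 401 kΩ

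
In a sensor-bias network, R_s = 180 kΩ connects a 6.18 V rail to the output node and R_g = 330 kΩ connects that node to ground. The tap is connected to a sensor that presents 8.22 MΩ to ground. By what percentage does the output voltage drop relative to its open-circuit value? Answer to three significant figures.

1.40 %

The divider's output (Thévenin) resistance is R_s‖R_g = 116.5 kΩ.
Fractional drop under load = R_th/(R_th + R_L) = 116.5 / (116.5 + 8220) = 0.01397.
So the output falls by 1.40 %.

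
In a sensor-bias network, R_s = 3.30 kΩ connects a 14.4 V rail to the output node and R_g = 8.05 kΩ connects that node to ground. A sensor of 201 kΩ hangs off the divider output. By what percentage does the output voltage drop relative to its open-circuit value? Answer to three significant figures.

The divider's output (Thévenin) resistance is R_s‖R_g = 2.341 kΩ.
Fractional drop under load = R_th/(R_th + R_L) = 2.341 / (2.341 + 201) = 0.01151.
So the output falls by 1.15 %.

1.15 %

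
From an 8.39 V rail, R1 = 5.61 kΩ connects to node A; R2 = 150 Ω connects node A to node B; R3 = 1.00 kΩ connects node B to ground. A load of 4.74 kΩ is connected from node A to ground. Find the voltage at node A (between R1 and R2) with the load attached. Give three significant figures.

V ≈ 1.19 V

Below node A the series string R2+R3 = 1150 Ω sits in parallel with the 4740 Ω load: 925.5 Ω.
V_A = 8.39 × 925.5/(5610 + 925.5) = 1.19 V.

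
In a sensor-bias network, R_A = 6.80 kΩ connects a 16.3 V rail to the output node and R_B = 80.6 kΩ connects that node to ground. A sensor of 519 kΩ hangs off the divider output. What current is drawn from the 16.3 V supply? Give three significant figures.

I ≈ 0.213 mA

R_B‖R_L = 69.77 kΩ, so the source sees R_A + R_B‖R_L = 76.57 kΩ.
I = 16.3 V / 76.57 kΩ = 0.213 mA.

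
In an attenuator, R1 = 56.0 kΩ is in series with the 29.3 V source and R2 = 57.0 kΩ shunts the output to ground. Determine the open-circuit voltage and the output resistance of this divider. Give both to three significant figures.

V_th is the open-circuit tap voltage: 29.3 × 57.0/(56.0 + 57.0) = 14.8 V.
With the supply zeroed, R1 and R2 appear in parallel from the tap: R_th = R1‖R2 = (56.0 × 57.0)/113.0 = 28.2 kΩ.

V_th = 14.8 V, R_th = 28.2 kΩ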